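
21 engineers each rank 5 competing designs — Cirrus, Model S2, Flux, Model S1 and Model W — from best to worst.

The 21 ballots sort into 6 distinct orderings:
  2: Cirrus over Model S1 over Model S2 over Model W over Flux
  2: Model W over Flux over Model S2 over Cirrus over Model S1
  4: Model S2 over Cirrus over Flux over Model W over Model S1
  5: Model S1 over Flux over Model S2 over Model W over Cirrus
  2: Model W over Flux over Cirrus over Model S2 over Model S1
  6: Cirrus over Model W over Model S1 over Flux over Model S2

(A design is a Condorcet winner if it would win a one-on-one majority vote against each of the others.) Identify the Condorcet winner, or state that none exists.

Check each pair by majority over 21 ballots:
Cirrus–Model S2: Model S2 11–10.
Cirrus–Flux: Cirrus 12–9.
Cirrus vs Model S1: 2+2+4+2+6 = 16 for Cirrus, 5 for Model S1 — Cirrus by 16–5.
Cirrus vs Model W: Cirrus, 12–9.
Model S2 vs Flux: 6 to 15, Flux.
Model S2 vs Model S1: Model S1 wins 13–8.
Model S2 vs Model W: Model S2 is ranked higher on 2+4+5 = 11 ballots, Model W on 10. Model S2 wins 11–10.
Flux vs Model S1: 2+4+2 = 8 for Flux, 13 for Model S1 — Model S1 by 13–8.
Flux vs Model W: Model W, 12–9.
Model S1 vs Model W: 2+5 = 7 for Model S1, 14 for Model W — Model W by 14–7.
Every design loses at least once (Cirrus loses to Model S2; Model S2 loses to Flux; Flux loses to Cirrus; Model S1 loses to Cirrus; Model W loses to Cirrus). The majority relation contains the cycle Cirrus → Flux → Model S2 → Cirrus, so there is no Condorcet winner.

none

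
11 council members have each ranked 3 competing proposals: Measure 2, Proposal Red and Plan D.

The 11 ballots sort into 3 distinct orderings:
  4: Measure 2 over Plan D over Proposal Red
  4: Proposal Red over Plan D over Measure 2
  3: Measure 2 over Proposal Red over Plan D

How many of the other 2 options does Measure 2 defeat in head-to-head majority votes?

Measure 2 against each rival (11 council members):
Measure 2 vs Proposal Red: Measure 2, 7–4.
Measure 2 vs Plan D: Measure 2 wins 7–4.
Measure 2 beats Proposal Red, Plan D — 2 pairwise wins.

2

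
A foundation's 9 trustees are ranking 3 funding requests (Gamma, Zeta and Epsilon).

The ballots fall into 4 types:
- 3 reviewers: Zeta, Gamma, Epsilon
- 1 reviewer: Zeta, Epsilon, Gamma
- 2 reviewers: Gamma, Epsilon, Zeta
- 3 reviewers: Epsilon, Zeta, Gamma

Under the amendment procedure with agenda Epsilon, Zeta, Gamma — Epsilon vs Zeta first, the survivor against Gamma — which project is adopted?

Gamma

Round 1: Epsilon vs Zeta — 5–4, Epsilon advances.
Round 2: Epsilon vs Gamma — 4–5, Gamma advances.
The agenda winner is Gamma.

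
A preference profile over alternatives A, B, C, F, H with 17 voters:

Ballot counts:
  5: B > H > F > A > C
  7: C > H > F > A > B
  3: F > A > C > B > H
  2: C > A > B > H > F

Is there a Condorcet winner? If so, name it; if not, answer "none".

C

Head-to-head results (17 voters):
A vs B: 7+3+2 = 12 for A, 5 for B — A by 12–5.
A vs C: A is ranked higher on 5+3 = 8 ballots, C on 9. C wins 9–8.
A vs F: F, 15–2.
A vs H: 5 to 12, H.
B vs C: B is ranked higher on 5 ballots, C on 12. C wins 12–5.
B vs F: F, 10–7.
B–H: B 10–7.
C–F: C 9–8.
C vs H: C preferred on 7+3+2 = 12 ballots; C wins 12–5.
F vs H: H wins 14–3.
Only C has no losses; C is the Condorcet winner.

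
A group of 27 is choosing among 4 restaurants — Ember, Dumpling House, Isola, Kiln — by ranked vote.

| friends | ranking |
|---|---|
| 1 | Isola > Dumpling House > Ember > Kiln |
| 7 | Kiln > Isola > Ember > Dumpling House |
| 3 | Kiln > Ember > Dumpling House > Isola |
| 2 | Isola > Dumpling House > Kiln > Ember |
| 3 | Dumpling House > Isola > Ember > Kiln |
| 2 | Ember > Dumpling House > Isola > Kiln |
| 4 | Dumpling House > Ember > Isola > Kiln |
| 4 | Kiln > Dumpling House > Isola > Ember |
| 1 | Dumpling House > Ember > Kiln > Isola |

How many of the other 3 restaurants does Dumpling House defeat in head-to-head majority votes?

2

Dumpling House against each rival (27 friends):
Dumpling House vs Ember: 1+2+3+4+4+1 = 15 for Dumpling House, 12 for Ember — Dumpling House by 15–12.
Dumpling House vs Isola: 17 to 10, Dumpling House.
Dumpling House vs Kiln: Kiln, 14–13.
Dumpling House beats Ember, Isola; loses to Kiln — 2 pairwise wins.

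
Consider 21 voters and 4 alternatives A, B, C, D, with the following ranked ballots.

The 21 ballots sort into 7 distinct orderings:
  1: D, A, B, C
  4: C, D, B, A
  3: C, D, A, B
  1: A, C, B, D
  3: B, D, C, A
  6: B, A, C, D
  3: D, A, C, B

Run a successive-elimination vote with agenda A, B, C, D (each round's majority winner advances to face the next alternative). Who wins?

C

Round 1: A vs B — 8–13, B advances.
Round 2: B vs C — 10–11, C advances.
Round 3: C vs D — 14–7, C advances.
C survives the agenda.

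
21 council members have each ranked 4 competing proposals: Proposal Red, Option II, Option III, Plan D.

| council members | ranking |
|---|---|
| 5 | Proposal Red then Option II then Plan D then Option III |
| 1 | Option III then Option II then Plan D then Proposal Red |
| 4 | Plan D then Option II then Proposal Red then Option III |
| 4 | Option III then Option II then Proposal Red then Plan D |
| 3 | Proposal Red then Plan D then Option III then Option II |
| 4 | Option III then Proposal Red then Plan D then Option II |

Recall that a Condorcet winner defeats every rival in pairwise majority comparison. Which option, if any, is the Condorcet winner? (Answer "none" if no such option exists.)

Proposal Red

Head-to-head results (21 council members):
Proposal Red–Option II: Proposal Red 12–9.
Proposal Red–Option III: Proposal Red 12–9.
Proposal Red vs Plan D: Proposal Red is ranked higher on 5+4+3+4 = 16 ballots, Plan D on 5. Proposal Red wins 16–5.
Option II–Option III: Option III 12–9.
Option II vs Plan D: 5+1+4 = 10 for Option II, 11 for Plan D — Plan D by 11–10.
Option III vs Plan D: Plan D, 12–9.
Proposal Red wins every pairwise contest, so Proposal Red is the Condorcet winner.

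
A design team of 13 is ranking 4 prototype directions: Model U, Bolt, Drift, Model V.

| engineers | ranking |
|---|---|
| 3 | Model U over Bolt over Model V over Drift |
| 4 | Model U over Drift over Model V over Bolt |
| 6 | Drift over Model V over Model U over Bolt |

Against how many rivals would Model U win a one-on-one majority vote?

3

Model U against each rival (13 engineers):
Model U vs Bolt: Model U is ranked higher on 3+4+6 = 13 ballots, Bolt on 0. Model U wins 13–0.
Model U vs Drift: Model U preferred on 3+4 = 7 ballots; Model U wins 7–6.
Model U–Model V: Model U 7–6.
Model U beats Bolt, Drift, Model V — 3 pairwise wins.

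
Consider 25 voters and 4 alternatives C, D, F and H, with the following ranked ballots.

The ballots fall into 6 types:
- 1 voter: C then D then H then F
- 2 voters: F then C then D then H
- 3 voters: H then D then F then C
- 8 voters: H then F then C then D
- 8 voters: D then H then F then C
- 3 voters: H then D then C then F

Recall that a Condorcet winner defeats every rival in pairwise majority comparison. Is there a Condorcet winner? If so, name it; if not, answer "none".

Check each pair by majority over 25 ballots:
C vs D: C is ranked higher on 1+2+8 = 11 ballots, D on 14. D wins 14–11.
C vs F: 4 to 21, F.
C vs H: 1+2 = 3 for C, 22 for H — H by 22–3.
D vs F: D is ranked higher on 1+3+8+3 = 15 ballots, F on 10. D wins 15–10.
D vs H: D is ranked higher on 1+2+8 = 11 ballots, H on 14. H wins 14–11.
F vs H: 2 for F, 23 for H — H by 23–2.
H defeats every rival head-to-head and is the Condorcet winner.

H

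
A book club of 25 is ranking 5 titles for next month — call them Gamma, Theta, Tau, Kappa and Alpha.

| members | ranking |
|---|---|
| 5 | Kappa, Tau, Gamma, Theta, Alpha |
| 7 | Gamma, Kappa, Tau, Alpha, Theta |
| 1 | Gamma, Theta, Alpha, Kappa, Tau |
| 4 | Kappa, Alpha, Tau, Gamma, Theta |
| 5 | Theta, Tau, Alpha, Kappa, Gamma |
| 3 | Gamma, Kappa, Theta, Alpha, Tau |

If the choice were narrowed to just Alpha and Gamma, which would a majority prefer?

Gamma

Ballots ranking Alpha above Gamma: 4 + 5 = 9.
Ballots ranking Gamma above Alpha: 25 − 9 = 16.
Gamma wins the head-to-head 16–9.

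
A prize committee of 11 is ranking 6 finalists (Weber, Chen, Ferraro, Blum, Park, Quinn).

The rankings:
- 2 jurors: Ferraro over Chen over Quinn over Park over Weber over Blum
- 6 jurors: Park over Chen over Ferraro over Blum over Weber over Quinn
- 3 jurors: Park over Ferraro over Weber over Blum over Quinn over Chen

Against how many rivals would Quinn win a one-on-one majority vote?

0

Quinn against each rival (11 jurors):
Quinn–Weber: Weber 9–2.
Quinn vs Chen: Chen, 8–3.
Quinn vs Ferraro: Ferraro wins 11–0.
Quinn vs Blum: 2 to 9, Blum.
Quinn–Park: Park 9–2.
Quinn beats no one; loses to Weber, Chen, Ferraro, Blum, Park — 0 pairwise wins.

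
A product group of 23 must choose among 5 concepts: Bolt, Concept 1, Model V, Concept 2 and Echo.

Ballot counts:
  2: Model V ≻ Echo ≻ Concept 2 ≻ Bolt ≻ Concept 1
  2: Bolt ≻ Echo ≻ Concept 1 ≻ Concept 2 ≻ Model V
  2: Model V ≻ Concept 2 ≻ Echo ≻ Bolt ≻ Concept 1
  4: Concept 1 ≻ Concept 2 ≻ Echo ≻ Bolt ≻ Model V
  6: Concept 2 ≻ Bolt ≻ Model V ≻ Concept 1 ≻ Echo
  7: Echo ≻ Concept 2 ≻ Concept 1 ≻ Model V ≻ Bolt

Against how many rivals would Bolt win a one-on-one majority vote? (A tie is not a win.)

2

Bolt against each rival (23 engineers):
Bolt vs Concept 1: 12 to 11, Bolt.
Bolt vs Model V: Bolt, 12–11.
Bolt vs Concept 2: 2 to 21, Concept 2.
Bolt vs Echo: 8 to 15, Echo.
Bolt beats Concept 1, Model V; loses to Concept 2, Echo — 2 pairwise wins.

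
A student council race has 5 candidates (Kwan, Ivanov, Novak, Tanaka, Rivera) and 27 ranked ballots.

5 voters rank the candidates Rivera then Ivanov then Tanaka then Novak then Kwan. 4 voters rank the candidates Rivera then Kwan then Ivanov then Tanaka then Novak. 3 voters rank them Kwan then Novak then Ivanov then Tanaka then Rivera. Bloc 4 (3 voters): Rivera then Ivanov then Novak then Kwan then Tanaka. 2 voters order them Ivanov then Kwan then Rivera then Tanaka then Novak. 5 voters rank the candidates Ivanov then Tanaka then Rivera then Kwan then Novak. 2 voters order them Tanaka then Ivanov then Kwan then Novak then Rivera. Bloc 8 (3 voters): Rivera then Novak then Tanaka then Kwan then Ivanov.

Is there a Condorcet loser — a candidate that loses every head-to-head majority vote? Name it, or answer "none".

Head-to-head results (27 voters):
Kwan vs Ivanov: Ivanov, 17–10.
Kwan–Novak: Kwan 16–11.
Kwan vs Tanaka: Kwan preferred on 4+3+3+2 = 12 ballots; Tanaka wins 15–12.
Kwan vs Rivera: Rivera, 20–7.
Ivanov vs Novak: Ivanov is ranked higher on 5+4+3+2+5+2 = 21 ballots, Novak on 6. Ivanov wins 21–6.
Ivanov vs Tanaka: 22 to 5, Ivanov.
Ivanov vs Rivera: Rivera wins 15–12.
Novak vs Tanaka: 3+3+3 = 9 for Novak, 18 for Tanaka — Tanaka by 18–9.
Novak vs Rivera: 5 to 22, Rivera.
Tanaka vs Rivera: 3+5+2 = 10 for Tanaka, 17 for Rivera — Rivera by 17–10.
Novak loses to every other candidate — it is the Condorcet loser.

Novak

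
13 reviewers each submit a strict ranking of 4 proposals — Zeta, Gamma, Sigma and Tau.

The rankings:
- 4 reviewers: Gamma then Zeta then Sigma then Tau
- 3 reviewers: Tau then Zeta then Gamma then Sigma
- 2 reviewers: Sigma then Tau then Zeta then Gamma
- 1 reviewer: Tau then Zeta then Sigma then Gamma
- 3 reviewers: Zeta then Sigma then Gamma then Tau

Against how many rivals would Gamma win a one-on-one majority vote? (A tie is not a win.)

Gamma against each rival (13 reviewers):
Gamma vs Zeta: Gamma is ranked higher on 4 ballots, Zeta on 9. Zeta wins 9–4.
Gamma vs Sigma: 7 to 6, Gamma.
Gamma vs Tau: 7 to 6, Gamma.
Gamma beats Sigma, Tau; loses to Zeta — 2 pairwise wins.

2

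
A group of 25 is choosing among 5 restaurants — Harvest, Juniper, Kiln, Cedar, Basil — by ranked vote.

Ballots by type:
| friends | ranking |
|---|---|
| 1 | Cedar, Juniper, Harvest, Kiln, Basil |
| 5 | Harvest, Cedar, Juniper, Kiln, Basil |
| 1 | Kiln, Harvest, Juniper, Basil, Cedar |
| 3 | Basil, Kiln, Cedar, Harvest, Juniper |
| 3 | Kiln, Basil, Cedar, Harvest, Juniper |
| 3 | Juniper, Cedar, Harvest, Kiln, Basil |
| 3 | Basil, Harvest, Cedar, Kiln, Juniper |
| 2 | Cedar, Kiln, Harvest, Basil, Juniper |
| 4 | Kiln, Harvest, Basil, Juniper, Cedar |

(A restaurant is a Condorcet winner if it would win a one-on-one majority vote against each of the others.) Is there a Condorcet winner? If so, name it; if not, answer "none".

none

Head-to-head results (25 friends):
Harvest vs Juniper: 21 to 4, Harvest.
Harvest vs Kiln: 12 to 13, Kiln.
Harvest vs Cedar: Harvest preferred on 5+1+3+4 = 13 ballots; Harvest wins 13–12.
Harvest vs Basil: 1+5+1+3+2+4 = 16 for Harvest, 9 for Basil — Harvest by 16–9.
Juniper vs Kiln: Juniper is ranked higher on 1+5+3 = 9 ballots, Kiln on 16. Kiln wins 16–9.
Juniper vs Cedar: 8 to 17, Cedar.
Juniper vs Basil: 10 to 15, Basil.
Kiln vs Cedar: 1+3+3+4 = 11 for Kiln, 14 for Cedar — Cedar by 14–11.
Kiln vs Basil: Kiln preferred on 19 ballots; Kiln wins 19–6.
Cedar vs Basil: 1+5+3+2 = 11 for Cedar, 14 for Basil — Basil by 14–11.
Every restaurant loses at least once (Harvest loses to Kiln; Juniper loses to Harvest; Kiln loses to Cedar; Cedar loses to Harvest; Basil loses to Harvest). The majority relation contains the cycle Harvest beats Cedar beats Kiln beats Harvest, so there is no Condorcet winner.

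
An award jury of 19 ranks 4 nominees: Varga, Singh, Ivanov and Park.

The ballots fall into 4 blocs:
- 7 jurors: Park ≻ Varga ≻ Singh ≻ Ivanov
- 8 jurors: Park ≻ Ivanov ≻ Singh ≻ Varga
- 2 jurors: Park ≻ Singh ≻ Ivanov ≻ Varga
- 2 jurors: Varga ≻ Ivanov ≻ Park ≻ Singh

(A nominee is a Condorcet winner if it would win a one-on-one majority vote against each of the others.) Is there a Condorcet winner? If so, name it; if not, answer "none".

Park

Head-to-head results (19 jurors):
Varga vs Singh: Varga is ranked higher on 7+2 = 9 ballots, Singh on 10. Singh wins 10–9.
Varga–Ivanov: Ivanov 10–9.
Varga vs Park: Varga preferred on 2 ballots; Park wins 17–2.
Singh vs Ivanov: Ivanov wins 10–9.
Singh vs Park: Singh is ranked higher on 0 ballots, Park on 19. Park wins 19–0.
Ivanov vs Park: Park, 17–2.
Park wins every pairwise contest, so Park is the Condorcet winner.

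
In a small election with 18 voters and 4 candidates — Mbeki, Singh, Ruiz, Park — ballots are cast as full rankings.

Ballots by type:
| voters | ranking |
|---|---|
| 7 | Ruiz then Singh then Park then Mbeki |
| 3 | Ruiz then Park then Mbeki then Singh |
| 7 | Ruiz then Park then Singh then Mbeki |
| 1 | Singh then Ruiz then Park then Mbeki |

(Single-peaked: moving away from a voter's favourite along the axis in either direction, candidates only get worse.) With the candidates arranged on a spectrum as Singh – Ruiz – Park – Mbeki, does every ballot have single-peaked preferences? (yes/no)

yes

Axis positions: Singh=1, Ruiz=2, Park=3, Mbeki=4.
Type 1 (peak Ruiz at position 2): ranking walks positions 2-1-3-4, expanding outward from the peak — single-peaked.
Type 2 (peak Ruiz at position 2): ranking walks positions 2-3-4-1, expanding outward from the peak — single-peaked.
Type 3 (peak Ruiz at position 2): ranking walks positions 2-3-1-4, expanding outward from the peak — single-peaked.
Type 4 (peak Singh at position 1): ranking walks positions 1-2-3-4, expanding outward from the peak — single-peaked.
Every ranking is single-peaked on this axis.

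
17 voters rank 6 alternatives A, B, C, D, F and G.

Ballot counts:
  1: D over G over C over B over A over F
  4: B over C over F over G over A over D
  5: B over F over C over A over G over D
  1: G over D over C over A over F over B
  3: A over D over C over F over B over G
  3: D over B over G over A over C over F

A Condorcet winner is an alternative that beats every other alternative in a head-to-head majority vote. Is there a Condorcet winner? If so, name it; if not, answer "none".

B

Check each pair by majority over 17 ballots:
A vs B: B, 13–4.
A vs C: C wins 11–6.
A vs D: A, 12–5.
A vs F: 8 to 9, F.
A vs G: G wins 9–8.
B vs C: B wins 12–5.
B vs D: B is ranked higher on 4+5 = 9 ballots, D on 8. B wins 9–8.
B vs F: B wins 13–4.
B vs G: B, 15–2.
C vs D: 4+5 = 9 for C, 8 for D — C by 9–8.
C vs F: C wins 12–5.
C vs G: C is ranked higher on 4+5+3 = 12 ballots, G on 5. C wins 12–5.
D vs F: 1+1+3+3 = 8 for D, 9 for F — F by 9–8.
D vs G: 7 to 10, G.
F–G: F 12–5.
B beats each of A, C, D, F, G — B is the Condorcet winner.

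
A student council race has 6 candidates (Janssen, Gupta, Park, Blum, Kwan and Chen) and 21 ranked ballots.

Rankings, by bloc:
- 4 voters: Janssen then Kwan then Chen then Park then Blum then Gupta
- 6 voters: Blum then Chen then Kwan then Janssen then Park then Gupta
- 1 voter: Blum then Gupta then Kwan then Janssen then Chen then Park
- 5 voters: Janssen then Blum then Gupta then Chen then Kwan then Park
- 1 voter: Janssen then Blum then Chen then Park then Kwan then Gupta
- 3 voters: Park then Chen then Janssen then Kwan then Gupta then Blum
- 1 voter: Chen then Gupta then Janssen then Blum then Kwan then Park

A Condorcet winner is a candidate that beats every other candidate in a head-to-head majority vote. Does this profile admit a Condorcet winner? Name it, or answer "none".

Pairwise majorities:
Janssen vs Gupta: 19 to 2, Janssen.
Janssen vs Park: Janssen is ranked higher on 4+6+1+5+1+1 = 18 ballots, Park on 3. Janssen wins 18–3.
Janssen–Blum: Janssen 14–7.
Janssen vs Kwan: Janssen, 14–7.
Janssen vs Chen: Janssen wins 11–10.
Gupta vs Park: Gupta preferred on 1+5+1 = 7 ballots; Park wins 14–7.
Gupta vs Blum: Blum wins 17–4.
Gupta vs Kwan: Kwan wins 14–7.
Gupta vs Chen: 1+5 = 6 for Gupta, 15 for Chen — Chen by 15–6.
Park vs Blum: 4+3 = 7 for Park, 14 for Blum — Blum by 14–7.
Park vs Kwan: 4 to 17, Kwan.
Park vs Chen: 3 to 18, Chen.
Blum vs Kwan: 6+1+5+1+1 = 14 for Blum, 7 for Kwan — Blum by 14–7.
Blum vs Chen: Blum preferred on 6+1+5+1 = 13 ballots; Blum wins 13–8.
Kwan vs Chen: Chen, 16–5.
Janssen wins every pairwise contest, so Janssen is the Condorcet winner.

Janssen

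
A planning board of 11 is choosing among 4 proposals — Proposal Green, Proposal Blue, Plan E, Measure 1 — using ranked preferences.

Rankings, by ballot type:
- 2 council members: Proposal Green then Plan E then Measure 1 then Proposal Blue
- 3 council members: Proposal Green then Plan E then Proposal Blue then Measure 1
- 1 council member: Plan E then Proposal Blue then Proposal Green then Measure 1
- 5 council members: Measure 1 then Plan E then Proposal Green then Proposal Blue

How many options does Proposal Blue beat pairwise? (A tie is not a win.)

0

Proposal Blue against each rival (11 council members):
Proposal Blue vs Proposal Green: 1 for Proposal Blue, 10 for Proposal Green — Proposal Green by 10–1.
Proposal Blue vs Plan E: Proposal Blue preferred on 0 ballots; Plan E wins 11–0.
Proposal Blue vs Measure 1: Proposal Blue is ranked higher on 3+1 = 4 ballots, Measure 1 on 7. Measure 1 wins 7–4.
Proposal Blue beats no one; loses to Proposal Green, Plan E, Measure 1 — 0 pairwise wins.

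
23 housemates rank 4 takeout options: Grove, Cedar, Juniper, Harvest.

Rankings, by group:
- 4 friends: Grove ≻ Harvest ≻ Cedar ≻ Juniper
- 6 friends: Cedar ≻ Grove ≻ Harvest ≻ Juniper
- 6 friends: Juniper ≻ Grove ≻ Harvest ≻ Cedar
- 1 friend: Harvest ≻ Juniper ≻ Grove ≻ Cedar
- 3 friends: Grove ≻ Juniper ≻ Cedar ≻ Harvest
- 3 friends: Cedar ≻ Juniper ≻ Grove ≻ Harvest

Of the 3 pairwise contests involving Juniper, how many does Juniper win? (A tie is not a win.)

Juniper against each rival (23 friends):
Juniper vs Grove: Juniper is ranked higher on 6+1+3 = 10 ballots, Grove on 13. Grove wins 13–10.
Juniper vs Cedar: Juniper preferred on 6+1+3 = 10 ballots; Cedar wins 13–10.
Juniper–Harvest: Juniper 12–11.
Juniper beats Harvest; loses to Grove, Cedar — 1 pairwise win.

1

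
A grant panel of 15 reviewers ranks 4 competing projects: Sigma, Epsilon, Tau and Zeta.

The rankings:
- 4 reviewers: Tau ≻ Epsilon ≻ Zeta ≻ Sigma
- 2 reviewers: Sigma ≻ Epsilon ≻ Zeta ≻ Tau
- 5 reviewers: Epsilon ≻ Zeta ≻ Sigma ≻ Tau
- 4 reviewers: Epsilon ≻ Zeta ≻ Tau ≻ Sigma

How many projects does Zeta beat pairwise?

Zeta against each rival (15 reviewers):
Zeta–Sigma: Zeta 13–2.
Zeta vs Epsilon: Zeta preferred on 0 ballots; Epsilon wins 15–0.
Zeta vs Tau: Zeta preferred on 2+5+4 = 11 ballots; Zeta wins 11–4.
Zeta beats Sigma, Tau; loses to Epsilon — 2 pairwise wins.

2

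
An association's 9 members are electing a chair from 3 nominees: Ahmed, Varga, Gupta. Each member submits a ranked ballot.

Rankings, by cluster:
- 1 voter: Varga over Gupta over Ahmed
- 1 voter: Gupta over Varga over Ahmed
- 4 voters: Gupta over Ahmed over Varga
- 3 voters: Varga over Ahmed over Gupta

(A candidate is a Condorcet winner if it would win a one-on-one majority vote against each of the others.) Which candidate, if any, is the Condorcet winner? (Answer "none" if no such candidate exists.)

Gupta

Check each pair by majority over 9 ballots:
Ahmed vs Varga: Varga wins 5–4.
Ahmed vs Gupta: Ahmed preferred on 3 ballots; Gupta wins 6–3.
Varga vs Gupta: 1+3 = 4 for Varga, 5 for Gupta — Gupta by 5–4.
Gupta beats each of Ahmed, Varga — Gupta is the Condorcet winner.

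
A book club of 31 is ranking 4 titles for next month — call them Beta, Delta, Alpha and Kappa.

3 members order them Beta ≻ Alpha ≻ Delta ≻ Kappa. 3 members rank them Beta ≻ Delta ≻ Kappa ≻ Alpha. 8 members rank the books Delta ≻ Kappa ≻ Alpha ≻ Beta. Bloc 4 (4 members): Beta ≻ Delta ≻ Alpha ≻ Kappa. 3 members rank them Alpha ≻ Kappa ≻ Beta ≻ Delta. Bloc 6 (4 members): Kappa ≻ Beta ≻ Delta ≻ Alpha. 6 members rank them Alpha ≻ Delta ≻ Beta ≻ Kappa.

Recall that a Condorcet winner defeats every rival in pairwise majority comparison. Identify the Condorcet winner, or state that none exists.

none

Pairwise majorities:
Beta vs Delta: Beta, 17–14.
Beta vs Alpha: Beta is ranked higher on 3+3+4+4 = 14 ballots, Alpha on 17. Alpha wins 17–14.
Beta vs Kappa: 3+3+4+6 = 16 for Beta, 15 for Kappa — Beta by 16–15.
Delta vs Alpha: Delta wins 19–12.
Delta–Kappa: Delta 24–7.
Alpha–Kappa: Alpha 16–15.
Every book loses at least once (Beta loses to Alpha; Delta loses to Beta; Alpha loses to Delta; Kappa loses to Beta). The majority relation contains the cycle Beta beats Delta beats Alpha beats Beta, so there is no Condorcet winner.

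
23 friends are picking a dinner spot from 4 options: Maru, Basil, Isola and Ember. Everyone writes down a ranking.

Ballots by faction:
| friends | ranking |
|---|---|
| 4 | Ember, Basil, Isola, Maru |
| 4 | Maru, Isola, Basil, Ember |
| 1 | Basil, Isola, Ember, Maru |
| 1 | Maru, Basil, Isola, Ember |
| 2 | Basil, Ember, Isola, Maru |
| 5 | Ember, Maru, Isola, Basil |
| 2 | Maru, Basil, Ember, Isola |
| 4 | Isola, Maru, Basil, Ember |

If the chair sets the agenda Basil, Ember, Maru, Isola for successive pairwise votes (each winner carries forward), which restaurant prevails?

Maru

Round 1: Basil vs Ember — 14–9, Basil advances.
Round 2: Basil vs Maru — 7–16, Maru advances.
Round 3: Maru vs Isola — 12–11, Maru advances.
The agenda winner is Maru.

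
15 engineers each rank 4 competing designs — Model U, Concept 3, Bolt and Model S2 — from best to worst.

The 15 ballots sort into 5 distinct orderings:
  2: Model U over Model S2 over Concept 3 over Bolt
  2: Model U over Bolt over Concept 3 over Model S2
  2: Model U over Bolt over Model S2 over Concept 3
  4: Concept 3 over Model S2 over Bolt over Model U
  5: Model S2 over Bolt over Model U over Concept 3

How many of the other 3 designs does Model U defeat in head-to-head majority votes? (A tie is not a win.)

1

Model U against each rival (15 engineers):
Model U vs Concept 3: Model U, 11–4.
Model U vs Bolt: Model U preferred on 2+2+2 = 6 ballots; Bolt wins 9–6.
Model U vs Model S2: Model U preferred on 2+2+2 = 6 ballots; Model S2 wins 9–6.
Model U beats Concept 3; loses to Bolt, Model S2 — 1 pairwise win.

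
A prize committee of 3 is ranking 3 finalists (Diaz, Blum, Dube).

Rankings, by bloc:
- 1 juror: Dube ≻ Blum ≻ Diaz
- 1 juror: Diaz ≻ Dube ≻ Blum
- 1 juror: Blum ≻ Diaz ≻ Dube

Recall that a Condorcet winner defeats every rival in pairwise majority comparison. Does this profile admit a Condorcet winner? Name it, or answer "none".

none

Pairwise majorities:
Diaz–Blum: Blum 2–1.
Diaz–Dube: Diaz 2–1.
Blum–Dube: Dube 2–1.
No nominee is unbeaten: Diaz loses to Blum; Blum loses to Dube; Dube loses to Diaz. In particular Diaz > Dube > Blum > Diaz is a majority cycle — no Condorcet winner exists.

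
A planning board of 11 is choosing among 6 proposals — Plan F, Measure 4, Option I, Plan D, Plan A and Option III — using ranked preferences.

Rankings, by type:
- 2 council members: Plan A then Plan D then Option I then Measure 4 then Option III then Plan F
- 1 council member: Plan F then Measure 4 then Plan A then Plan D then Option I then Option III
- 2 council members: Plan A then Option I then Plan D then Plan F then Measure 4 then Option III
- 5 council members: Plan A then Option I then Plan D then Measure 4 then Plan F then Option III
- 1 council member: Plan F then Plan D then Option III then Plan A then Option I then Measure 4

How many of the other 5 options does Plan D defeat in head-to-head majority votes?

3

Plan D against each rival (11 council members):
Plan D vs Plan F: 9 to 2, Plan D.
Plan D–Measure 4: Plan D 10–1.
Plan D vs Option I: Plan D preferred on 2+1+1 = 4 ballots; Option I wins 7–4.
Plan D vs Plan A: Plan A wins 10–1.
Plan D vs Option III: 11 to 0, Plan D.
Plan D beats Plan F, Measure 4, Option III; loses to Option I, Plan A — 3 pairwise wins.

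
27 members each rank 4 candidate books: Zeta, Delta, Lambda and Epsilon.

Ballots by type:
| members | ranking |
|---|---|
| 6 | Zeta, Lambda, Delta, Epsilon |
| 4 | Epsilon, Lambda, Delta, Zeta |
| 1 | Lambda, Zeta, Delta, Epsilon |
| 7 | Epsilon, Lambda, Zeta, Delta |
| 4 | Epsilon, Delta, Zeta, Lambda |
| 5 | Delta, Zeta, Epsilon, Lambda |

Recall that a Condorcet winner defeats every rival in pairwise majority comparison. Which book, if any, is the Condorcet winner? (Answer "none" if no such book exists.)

Pairwise majorities:
Zeta vs Delta: 6+1+7 = 14 for Zeta, 13 for Delta — Zeta by 14–13.
Zeta vs Lambda: Zeta is ranked higher on 6+4+5 = 15 ballots, Lambda on 12. Zeta wins 15–12.
Zeta vs Epsilon: Zeta is ranked higher on 6+1+5 = 12 ballots, Epsilon on 15. Epsilon wins 15–12.
Delta vs Lambda: 4+5 = 9 for Delta, 18 for Lambda — Lambda by 18–9.
Delta vs Epsilon: Delta preferred on 6+1+5 = 12 ballots; Epsilon wins 15–12.
Lambda vs Epsilon: 7 to 20, Epsilon.
Epsilon beats each of Zeta, Delta, Lambda — Epsilon is the Condorcet winner.

Epsilon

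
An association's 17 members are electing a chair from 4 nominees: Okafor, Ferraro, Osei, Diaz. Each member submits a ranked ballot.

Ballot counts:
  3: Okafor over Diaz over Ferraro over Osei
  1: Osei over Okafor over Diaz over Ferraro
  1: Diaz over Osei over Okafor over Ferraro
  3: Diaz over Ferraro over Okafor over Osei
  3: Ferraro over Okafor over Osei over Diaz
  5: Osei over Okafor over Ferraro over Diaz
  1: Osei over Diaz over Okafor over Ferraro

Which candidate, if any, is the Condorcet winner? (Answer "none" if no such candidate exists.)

Okafor

Check each pair by majority over 17 ballots:
Okafor vs Ferraro: 11 to 6, Okafor.
Okafor vs Osei: Okafor preferred on 3+3+3 = 9 ballots; Okafor wins 9–8.
Okafor vs Diaz: Okafor preferred on 3+1+3+5 = 12 ballots; Okafor wins 12–5.
Ferraro vs Osei: Ferraro is ranked higher on 3+3+3 = 9 ballots, Osei on 8. Ferraro wins 9–8.
Ferraro vs Diaz: 3+5 = 8 for Ferraro, 9 for Diaz — Diaz by 9–8.
Osei vs Diaz: Osei is ranked higher on 1+3+5+1 = 10 ballots, Diaz on 7. Osei wins 10–7.
Only Okafor has no losses; Okafor is the Condorcet winner.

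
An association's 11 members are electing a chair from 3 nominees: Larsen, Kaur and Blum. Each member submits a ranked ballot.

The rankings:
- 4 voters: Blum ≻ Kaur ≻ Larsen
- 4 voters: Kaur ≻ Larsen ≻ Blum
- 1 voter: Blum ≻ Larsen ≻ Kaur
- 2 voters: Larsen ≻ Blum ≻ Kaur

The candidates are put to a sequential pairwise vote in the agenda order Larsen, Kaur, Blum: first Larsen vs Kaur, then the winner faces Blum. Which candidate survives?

Round 1: Larsen vs Kaur — 3–8, Kaur advances.
Round 2: Kaur vs Blum — 4–7, Blum advances.
Blum survives the agenda.

Blum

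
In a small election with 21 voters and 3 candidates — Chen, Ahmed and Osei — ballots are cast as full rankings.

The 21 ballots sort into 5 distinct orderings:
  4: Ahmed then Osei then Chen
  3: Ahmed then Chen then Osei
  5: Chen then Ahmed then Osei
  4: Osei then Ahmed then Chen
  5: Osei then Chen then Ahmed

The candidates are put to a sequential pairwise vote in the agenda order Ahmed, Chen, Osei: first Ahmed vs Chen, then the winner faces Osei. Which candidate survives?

Round 1: Ahmed vs Chen — 11–10, Ahmed advances.
Round 2: Ahmed vs Osei — 12–9, Ahmed advances.
The agenda winner is Ahmed.

Ahmed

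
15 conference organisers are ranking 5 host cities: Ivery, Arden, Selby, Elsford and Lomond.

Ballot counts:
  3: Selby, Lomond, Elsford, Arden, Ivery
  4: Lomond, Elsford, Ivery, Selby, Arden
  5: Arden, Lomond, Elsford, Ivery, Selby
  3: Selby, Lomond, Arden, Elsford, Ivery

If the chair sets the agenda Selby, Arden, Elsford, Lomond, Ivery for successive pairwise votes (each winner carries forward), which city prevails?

Round 1: Selby vs Arden — 10–5, Selby advances.
Round 2: Selby vs Elsford — 6–9, Elsford advances.
Round 3: Elsford vs Lomond — 0–15, Lomond advances.
Round 4: Lomond vs Ivery — 15–0, Lomond advances.
Lomond survives the agenda.

Lomond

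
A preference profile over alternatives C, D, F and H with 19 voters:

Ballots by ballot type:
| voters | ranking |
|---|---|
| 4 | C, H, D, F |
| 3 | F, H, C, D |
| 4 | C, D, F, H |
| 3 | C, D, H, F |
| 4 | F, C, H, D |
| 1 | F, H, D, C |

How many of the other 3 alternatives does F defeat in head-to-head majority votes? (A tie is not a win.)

1

F against each rival (19 voters):
F–C: C 11–8.
F vs D: 3+4+1 = 8 for F, 11 for D — D by 11–8.
F–H: F 12–7.
F beats H; loses to C, D — 1 pairwise win.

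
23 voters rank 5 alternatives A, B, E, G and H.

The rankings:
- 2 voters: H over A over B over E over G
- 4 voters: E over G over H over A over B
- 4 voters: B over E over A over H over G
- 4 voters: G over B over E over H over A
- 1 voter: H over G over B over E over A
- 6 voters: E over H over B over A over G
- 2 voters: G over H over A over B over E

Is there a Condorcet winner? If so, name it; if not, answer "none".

Check each pair by majority over 23 ballots:
A vs B: 8 to 15, B.
A vs E: 2+2 = 4 for A, 19 for E — E by 19–4.
A vs G: 12 to 11, A.
A vs H: A is ranked higher on 4 ballots, H on 19. H wins 19–4.
B vs E: 13 to 10, B.
B vs G: B is ranked higher on 2+4+6 = 12 ballots, G on 11. B wins 12–11.
B vs H: B is ranked higher on 4+4 = 8 ballots, H on 15. H wins 15–8.
E vs G: 2+4+4+6 = 16 for E, 7 for G — E by 16–7.
E vs H: E is ranked higher on 4+4+4+6 = 18 ballots, H on 5. E wins 18–5.
G vs H: G preferred on 4+4+2 = 10 ballots; H wins 13–10.
Every alternative loses at least once (A loses to B; B loses to H; E loses to B; G loses to A; H loses to E). The majority relation contains the cycle B beats E beats H beats B, so there is no Condorcet winner.

none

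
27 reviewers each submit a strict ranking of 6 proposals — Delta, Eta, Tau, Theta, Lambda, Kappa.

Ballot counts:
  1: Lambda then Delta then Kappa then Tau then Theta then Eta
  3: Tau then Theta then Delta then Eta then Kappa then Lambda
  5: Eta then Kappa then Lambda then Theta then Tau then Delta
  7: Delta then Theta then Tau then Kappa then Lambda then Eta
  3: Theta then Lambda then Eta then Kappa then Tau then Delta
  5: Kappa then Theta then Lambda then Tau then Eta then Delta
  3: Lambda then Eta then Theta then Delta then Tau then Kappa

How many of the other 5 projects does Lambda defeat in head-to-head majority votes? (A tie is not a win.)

Lambda against each rival (27 reviewers):
Lambda vs Delta: Lambda, 17–10.
Lambda vs Eta: 1+7+3+5+3 = 19 for Lambda, 8 for Eta — Lambda by 19–8.
Lambda–Tau: Lambda 17–10.
Lambda vs Theta: Lambda is ranked higher on 1+5+3 = 9 ballots, Theta on 18. Theta wins 18–9.
Lambda vs Kappa: 7 to 20, Kappa.
Lambda beats Delta, Eta, Tau; loses to Theta, Kappa — 3 pairwise wins.

3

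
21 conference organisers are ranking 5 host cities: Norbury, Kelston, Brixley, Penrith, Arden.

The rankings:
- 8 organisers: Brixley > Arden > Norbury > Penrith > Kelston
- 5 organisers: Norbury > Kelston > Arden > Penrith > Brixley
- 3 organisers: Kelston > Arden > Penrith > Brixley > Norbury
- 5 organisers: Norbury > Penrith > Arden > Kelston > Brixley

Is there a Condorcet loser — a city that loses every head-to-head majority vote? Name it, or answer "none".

none

Pairwise majorities:
Norbury vs Kelston: Norbury wins 18–3.
Norbury–Brixley: Brixley 11–10.
Norbury–Penrith: Norbury 18–3.
Norbury vs Arden: 5+5 = 10 for Norbury, 11 for Arden — Arden by 11–10.
Kelston vs Brixley: Kelston wins 13–8.
Kelston vs Penrith: Kelston is ranked higher on 5+3 = 8 ballots, Penrith on 13. Penrith wins 13–8.
Kelston vs Arden: 8 to 13, Arden.
Brixley vs Penrith: Penrith wins 13–8.
Brixley vs Arden: Brixley preferred on 8 ballots; Arden wins 13–8.
Penrith vs Arden: 5 for Penrith, 16 for Arden — Arden by 16–5.
Each city has at least one pairwise win (Norbury beats Kelston; Kelston beats Brixley; Brixley beats Norbury; Penrith beats Kelston; Arden beats Norbury) — no Condorcet loser.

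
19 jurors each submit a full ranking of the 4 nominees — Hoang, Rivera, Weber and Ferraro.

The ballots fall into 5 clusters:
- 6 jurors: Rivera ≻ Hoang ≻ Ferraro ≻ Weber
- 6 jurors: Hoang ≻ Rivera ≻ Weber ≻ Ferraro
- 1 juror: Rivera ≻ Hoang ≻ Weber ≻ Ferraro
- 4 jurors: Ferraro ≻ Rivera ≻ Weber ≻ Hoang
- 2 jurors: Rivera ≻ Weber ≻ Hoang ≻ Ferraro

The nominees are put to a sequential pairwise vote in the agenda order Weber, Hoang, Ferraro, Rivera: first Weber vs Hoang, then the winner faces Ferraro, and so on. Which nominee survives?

Rivera

Round 1: Weber vs Hoang — 6–13, Hoang advances.
Round 2: Hoang vs Ferraro — 15–4, Hoang advances.
Round 3: Hoang vs Rivera — 6–13, Rivera advances.
The agenda winner is Rivera.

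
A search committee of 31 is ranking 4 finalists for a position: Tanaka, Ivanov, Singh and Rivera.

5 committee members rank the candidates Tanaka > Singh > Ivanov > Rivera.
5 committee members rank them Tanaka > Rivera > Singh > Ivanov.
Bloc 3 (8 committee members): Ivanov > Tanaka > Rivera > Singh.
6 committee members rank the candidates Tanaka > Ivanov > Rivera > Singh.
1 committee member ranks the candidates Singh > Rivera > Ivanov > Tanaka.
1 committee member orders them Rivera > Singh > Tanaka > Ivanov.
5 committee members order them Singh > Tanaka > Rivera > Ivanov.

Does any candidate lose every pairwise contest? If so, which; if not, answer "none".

Pairwise majorities:
Tanaka vs Ivanov: 5+5+6+1+5 = 22 for Tanaka, 9 for Ivanov — Tanaka by 22–9.
Tanaka vs Singh: Tanaka preferred on 5+5+8+6 = 24 ballots; Tanaka wins 24–7.
Tanaka vs Rivera: Tanaka preferred on 5+5+8+6+5 = 29 ballots; Tanaka wins 29–2.
Ivanov–Singh: Singh 17–14.
Ivanov vs Rivera: Ivanov wins 19–12.
Singh–Rivera: Rivera 20–11.
No candidate is winless: Tanaka beats Ivanov; Ivanov beats Rivera; Singh beats Ivanov; Rivera beats Singh. There is no Condorcet loser.

none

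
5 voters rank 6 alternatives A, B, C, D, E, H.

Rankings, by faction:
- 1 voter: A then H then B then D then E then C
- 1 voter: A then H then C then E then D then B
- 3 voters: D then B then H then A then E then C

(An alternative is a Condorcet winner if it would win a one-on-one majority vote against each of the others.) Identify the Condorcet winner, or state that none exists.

Check each pair by majority over 5 ballots:
A vs B: B, 3–2.
A vs C: A preferred on 1+1+3 = 5 ballots; A wins 5–0.
A–D: D 3–2.
A vs E: A wins 5–0.
A vs H: 2 to 3, H.
B vs C: B, 4–1.
B vs D: D, 4–1.
B vs E: B, 4–1.
B–H: B 3–2.
C vs D: D, 4–1.
C–E: E 4–1.
C–H: H 5–0.
D vs E: D preferred on 1+3 = 4 ballots; D wins 4–1.
D vs H: D, 3–2.
E–H: H 5–0.
D wins every pairwise contest, so D is the Condorcet winner.

D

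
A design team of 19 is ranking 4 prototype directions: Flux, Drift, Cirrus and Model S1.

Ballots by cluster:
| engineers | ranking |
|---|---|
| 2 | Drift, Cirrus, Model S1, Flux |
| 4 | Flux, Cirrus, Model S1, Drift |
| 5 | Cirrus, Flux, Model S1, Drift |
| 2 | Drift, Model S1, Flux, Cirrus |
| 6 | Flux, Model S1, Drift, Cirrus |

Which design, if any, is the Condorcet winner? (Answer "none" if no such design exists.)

Flux

Check each pair by majority over 19 ballots:
Flux vs Drift: Flux, 15–4.
Flux vs Cirrus: Flux, 12–7.
Flux vs Model S1: Flux wins 15–4.
Drift vs Cirrus: Drift preferred on 2+2+6 = 10 ballots; Drift wins 10–9.
Drift vs Model S1: 2+2 = 4 for Drift, 15 for Model S1 — Model S1 by 15–4.
Cirrus vs Model S1: 2+4+5 = 11 for Cirrus, 8 for Model S1 — Cirrus by 11–8.
Only Flux has no losses; Flux is the Condorcet winner.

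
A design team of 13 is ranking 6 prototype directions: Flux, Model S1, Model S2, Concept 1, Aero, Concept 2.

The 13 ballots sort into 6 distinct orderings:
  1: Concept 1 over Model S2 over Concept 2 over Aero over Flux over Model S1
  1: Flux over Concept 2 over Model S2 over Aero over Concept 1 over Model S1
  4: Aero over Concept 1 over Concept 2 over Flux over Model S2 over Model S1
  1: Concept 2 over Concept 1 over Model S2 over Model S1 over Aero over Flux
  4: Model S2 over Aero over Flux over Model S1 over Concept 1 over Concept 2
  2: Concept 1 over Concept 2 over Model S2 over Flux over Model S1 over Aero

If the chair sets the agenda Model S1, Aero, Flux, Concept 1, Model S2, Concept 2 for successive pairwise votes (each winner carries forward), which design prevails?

Concept 2

Round 1: Model S1 vs Aero — 3–10, Aero advances.
Round 2: Aero vs Flux — 10–3, Aero advances.
Round 3: Aero vs Concept 1 — 9–4, Aero advances.
Round 4: Aero vs Model S2 — 4–9, Model S2 advances.
Round 5: Model S2 vs Concept 2 — 5–8, Concept 2 advances.
Concept 2 survives the agenda.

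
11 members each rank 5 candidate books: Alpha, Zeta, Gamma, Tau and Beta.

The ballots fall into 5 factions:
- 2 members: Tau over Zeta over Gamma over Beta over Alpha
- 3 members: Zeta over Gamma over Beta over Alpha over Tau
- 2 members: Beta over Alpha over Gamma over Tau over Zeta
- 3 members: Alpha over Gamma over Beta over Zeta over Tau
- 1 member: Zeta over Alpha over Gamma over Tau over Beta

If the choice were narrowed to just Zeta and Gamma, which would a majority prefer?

Ballots ranking Zeta above Gamma: 2 + 3 + 1 = 6.
Ballots ranking Gamma above Zeta: 11 − 6 = 5.
Zeta wins the head-to-head 6–5.

Zeta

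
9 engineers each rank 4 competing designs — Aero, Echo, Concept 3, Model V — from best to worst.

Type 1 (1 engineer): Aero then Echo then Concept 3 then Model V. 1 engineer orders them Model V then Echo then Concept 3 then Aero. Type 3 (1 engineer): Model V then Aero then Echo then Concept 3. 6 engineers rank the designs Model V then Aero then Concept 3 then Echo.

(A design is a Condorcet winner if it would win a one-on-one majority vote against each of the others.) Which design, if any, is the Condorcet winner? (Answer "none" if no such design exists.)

Model V

Pairwise majorities:
Aero vs Echo: Aero is ranked higher on 1+1+6 = 8 ballots, Echo on 1. Aero wins 8–1.
Aero vs Concept 3: 8 to 1, Aero.
Aero vs Model V: 1 for Aero, 8 for Model V — Model V by 8–1.
Echo vs Concept 3: 3 to 6, Concept 3.
Echo vs Model V: 1 to 8, Model V.
Concept 3 vs Model V: Concept 3 is ranked higher on 1 ballot, Model V on 8. Model V wins 8–1.
Model V wins every pairwise contest, so Model V is the Condorcet winner.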